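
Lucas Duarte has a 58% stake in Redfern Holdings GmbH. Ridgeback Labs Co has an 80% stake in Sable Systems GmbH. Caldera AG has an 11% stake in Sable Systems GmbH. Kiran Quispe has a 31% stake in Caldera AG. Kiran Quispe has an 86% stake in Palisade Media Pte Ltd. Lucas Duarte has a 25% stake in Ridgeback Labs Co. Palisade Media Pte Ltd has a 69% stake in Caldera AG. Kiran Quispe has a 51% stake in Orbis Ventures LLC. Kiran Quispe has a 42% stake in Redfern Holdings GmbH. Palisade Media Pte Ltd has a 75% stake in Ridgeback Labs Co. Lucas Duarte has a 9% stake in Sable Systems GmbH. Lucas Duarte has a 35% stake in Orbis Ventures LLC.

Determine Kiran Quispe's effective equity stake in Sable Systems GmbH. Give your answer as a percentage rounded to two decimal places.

61.54%

Kiran reaches Sable along 3 paths.
Via Caldera: 31% × 11% = 3.41%.
Via Palisade → Caldera: 86% × 69% × 11% = 6.5274%.
Via Palisade → Ridgeback: 86% × 75% × 80% = 51.6%.
Total: 3.41% + 6.5274% + 51.6% = 61.5374%.
Rounded: 61.54%.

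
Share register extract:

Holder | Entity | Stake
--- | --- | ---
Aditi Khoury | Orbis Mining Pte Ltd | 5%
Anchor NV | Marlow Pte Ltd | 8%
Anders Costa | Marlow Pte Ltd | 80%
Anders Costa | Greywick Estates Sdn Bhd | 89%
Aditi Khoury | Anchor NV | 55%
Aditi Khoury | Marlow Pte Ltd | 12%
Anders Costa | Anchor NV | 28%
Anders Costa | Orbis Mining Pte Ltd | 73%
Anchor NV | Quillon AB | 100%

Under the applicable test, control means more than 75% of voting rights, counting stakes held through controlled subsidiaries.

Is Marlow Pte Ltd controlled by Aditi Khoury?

No

Aditi's largest direct stake is 55% in Anchor, which does not meet the threshold, so Aditi controls no company.
In Marlow, Aditi's side holds only 12%, not > 75%.
So Aditi does not control Marlow.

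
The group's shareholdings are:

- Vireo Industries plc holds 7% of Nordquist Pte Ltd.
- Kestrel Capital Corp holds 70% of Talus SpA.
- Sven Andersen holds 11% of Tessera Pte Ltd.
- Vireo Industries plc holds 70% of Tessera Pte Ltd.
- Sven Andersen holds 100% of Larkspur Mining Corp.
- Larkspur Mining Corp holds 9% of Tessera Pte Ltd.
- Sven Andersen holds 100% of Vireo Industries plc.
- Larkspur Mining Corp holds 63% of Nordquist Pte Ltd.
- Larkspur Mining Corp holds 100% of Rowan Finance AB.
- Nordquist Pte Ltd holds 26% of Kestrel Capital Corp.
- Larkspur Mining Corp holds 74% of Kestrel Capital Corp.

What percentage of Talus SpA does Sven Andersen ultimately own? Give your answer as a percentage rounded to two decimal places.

64.54%

Sven reaches Talus along 3 paths.
Via Larkspur → Kestrel: 100% × 74% × 70% = 51.8%.
Via Vireo → Nordquist → Kestrel: 100% × 7% × 26% × 70% = 1.274%.
Via Larkspur → Nordquist → Kestrel: 100% × 63% × 26% × 70% = 11.466%.
Total: 51.8% + 1.274% + 11.466% = 64.54%.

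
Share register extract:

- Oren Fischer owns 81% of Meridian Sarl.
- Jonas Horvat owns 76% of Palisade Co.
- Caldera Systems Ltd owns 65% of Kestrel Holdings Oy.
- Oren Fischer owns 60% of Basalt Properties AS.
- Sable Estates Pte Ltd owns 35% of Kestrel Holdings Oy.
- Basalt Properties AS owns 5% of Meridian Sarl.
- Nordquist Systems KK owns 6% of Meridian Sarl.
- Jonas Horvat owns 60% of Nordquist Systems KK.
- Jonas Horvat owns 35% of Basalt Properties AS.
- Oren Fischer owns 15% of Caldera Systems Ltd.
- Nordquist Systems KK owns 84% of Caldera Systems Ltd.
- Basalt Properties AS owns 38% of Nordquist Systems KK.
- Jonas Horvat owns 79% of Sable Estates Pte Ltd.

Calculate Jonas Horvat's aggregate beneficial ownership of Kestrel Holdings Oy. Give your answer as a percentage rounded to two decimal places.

Jonas reaches Kestrel along 3 paths.
Via Sable: 79% × 35% = 27.65%.
Via Basalt → Nordquist → Caldera: 35% × 38% × 84% × 65% = 7.2618%.
Via Nordquist → Caldera: 60% × 84% × 65% = 32.76%.
Total: 27.65% + 7.2618% + 32.76% = 67.6718%.
Rounded: 67.67%.

67.67%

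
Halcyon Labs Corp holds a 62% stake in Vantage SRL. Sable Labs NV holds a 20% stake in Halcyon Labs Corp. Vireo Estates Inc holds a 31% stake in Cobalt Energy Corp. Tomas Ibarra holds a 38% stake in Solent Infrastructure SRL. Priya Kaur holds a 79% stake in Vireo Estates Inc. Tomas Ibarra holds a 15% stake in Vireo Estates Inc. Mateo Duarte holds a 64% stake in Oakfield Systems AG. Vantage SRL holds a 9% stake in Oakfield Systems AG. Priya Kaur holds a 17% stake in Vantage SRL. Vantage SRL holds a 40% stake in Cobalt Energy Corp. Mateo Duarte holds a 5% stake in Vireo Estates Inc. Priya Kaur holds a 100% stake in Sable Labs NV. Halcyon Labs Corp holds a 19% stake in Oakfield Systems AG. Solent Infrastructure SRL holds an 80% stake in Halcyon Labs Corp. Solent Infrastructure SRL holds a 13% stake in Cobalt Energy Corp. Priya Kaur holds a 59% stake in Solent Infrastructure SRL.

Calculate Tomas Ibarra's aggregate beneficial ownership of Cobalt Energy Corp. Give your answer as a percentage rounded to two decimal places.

Tomas reaches Cobalt along 3 paths.
Via Solent → Halcyon → Vantage: 38% × 80% × 62% × 40% = 7.5392%.
Via Vireo: 15% × 31% = 4.65%.
Via Solent: 38% × 13% = 4.94%.
Total: 7.5392% + 4.65% + 4.94% = 17.1292%.
Rounded: 17.13%.

17.13%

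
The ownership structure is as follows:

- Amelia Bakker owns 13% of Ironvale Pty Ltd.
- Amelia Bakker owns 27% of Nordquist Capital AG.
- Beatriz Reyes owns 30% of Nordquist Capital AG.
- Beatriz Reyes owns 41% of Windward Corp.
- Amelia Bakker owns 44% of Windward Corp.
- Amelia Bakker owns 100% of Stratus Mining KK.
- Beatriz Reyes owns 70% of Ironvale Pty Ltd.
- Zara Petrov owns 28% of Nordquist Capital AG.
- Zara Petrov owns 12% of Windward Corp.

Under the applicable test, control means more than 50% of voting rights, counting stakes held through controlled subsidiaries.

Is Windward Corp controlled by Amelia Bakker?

No

Amelia holds 100% of Stratus, so Amelia controls Stratus.
In Windward, Amelia's side holds only 44%, not > 50%.
So Amelia does not control Windward.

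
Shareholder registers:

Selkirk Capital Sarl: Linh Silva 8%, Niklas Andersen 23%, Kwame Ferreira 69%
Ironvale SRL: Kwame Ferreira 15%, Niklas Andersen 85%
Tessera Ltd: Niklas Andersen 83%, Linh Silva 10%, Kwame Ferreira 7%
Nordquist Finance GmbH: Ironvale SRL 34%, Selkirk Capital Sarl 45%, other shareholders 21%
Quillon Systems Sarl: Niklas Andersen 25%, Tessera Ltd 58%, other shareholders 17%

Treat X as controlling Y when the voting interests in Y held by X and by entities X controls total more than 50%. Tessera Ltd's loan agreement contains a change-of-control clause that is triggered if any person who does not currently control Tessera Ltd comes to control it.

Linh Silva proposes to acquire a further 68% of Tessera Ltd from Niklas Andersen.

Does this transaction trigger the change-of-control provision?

The purchase adds only to Linh's holdings (Niklas's stake shrinks), so Linh is the only person who could newly come to control Tessera.
Linh's largest direct stake is 10% in Tessera, which does not meet the threshold, so Linh controls no company.
In Tessera, Linh's side holds only 10%, not > 50%.
So before the transaction, Linh does not control Tessera.
After the purchase, Linh's direct stake in Tessera rises to 10% + 68% = 78%, and Niklas's stake falls to 15%.
Linh holds 78% of Tessera, so Linh controls Tessera.
Linh did not control Tessera before and does after, so the clause is triggered.

Yes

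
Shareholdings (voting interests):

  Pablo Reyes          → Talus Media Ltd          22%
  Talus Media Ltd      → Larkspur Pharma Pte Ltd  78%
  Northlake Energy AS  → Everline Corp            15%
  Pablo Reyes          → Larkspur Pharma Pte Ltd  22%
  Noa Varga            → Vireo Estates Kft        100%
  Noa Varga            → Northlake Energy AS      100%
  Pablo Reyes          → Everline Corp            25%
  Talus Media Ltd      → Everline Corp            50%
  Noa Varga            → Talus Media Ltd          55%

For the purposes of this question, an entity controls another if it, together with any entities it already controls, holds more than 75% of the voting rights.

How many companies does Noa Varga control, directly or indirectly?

Noa holds 100% of Northlake, so Noa controls Northlake.
Noa holds 100% of Vireo, so Noa controls Vireo.
No other company's threshold is met.
Noa controls 2 companies.

2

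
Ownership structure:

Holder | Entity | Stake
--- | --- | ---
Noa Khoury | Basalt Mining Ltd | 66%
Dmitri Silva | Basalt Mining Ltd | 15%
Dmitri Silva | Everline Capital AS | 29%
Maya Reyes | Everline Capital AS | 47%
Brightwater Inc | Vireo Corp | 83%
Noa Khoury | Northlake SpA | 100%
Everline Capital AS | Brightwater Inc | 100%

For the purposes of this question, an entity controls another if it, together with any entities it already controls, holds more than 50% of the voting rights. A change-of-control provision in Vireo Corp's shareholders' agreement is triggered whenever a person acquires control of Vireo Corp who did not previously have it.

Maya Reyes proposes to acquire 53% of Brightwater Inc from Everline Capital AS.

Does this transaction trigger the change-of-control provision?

Yes

The purchase adds only to Maya's holdings (Everline's stake shrinks), so Maya is the only person who could newly come to control Vireo.
Maya's largest direct stake is 47% in Everline, which does not meet the threshold, so Maya controls no company.
Neither Maya nor any entity Maya controls holds any voting interest in Vireo.
So before the transaction, Maya does not control Vireo.
After the purchase, Maya holds 53% of Brightwater directly, and Everline's stake falls to 47%.
Maya holds 53% of Brightwater, so Maya controls Brightwater.
Brightwater holds 83% of Vireo, so Maya controls Vireo.
Maya did not control Vireo before and does after, so the clause is triggered.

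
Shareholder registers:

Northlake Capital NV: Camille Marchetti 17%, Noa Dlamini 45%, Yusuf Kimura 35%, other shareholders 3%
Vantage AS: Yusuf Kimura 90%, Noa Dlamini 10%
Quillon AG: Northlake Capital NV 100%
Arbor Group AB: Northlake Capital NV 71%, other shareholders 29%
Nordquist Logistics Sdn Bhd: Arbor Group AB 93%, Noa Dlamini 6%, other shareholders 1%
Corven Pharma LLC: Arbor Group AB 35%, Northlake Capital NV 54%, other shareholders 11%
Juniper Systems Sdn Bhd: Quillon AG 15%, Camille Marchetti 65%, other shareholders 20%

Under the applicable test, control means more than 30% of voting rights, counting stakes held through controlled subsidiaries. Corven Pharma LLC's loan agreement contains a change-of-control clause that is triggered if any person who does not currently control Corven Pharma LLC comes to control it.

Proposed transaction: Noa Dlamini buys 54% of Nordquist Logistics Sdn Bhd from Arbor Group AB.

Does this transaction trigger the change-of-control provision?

The purchase adds only to Noa's holdings (Arbor's stake shrinks), so Noa is the only person who could newly come to control Corven.
Noa holds 45% of Northlake, so Noa controls Northlake.
Northlake holds 71% of Arbor, so Noa controls Arbor.
Arbor and Northlake together hold 35% + 54% = 89% of Corven, so Noa controls Corven.
So Noa already controls Corven before the transaction.
After the purchase, Noa's direct stake in Nordquist rises to 6% + 54% = 60%, and Arbor's stake falls to 39%.
Noa controlled Corven already, so this is not a new person acquiring control; every other person's position is unchanged or reduced.
No new person acquires control, so the clause is not triggered.

No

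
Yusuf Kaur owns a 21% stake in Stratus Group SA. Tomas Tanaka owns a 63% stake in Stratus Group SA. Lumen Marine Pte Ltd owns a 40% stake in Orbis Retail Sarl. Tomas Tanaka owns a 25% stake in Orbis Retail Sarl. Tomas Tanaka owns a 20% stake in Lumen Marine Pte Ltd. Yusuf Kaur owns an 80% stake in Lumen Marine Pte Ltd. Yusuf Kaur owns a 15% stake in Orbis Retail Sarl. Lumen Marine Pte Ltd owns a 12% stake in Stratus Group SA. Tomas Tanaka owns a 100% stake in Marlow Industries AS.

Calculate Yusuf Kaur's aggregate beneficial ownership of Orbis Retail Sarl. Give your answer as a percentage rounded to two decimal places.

47.00%

Yusuf reaches Orbis along 2 paths.
Via Lumen: 80% × 40% = 32%.
Direct stake: 15% = 15%.
Total: 32% + 15% = 47%.
Rounded: 47.00%.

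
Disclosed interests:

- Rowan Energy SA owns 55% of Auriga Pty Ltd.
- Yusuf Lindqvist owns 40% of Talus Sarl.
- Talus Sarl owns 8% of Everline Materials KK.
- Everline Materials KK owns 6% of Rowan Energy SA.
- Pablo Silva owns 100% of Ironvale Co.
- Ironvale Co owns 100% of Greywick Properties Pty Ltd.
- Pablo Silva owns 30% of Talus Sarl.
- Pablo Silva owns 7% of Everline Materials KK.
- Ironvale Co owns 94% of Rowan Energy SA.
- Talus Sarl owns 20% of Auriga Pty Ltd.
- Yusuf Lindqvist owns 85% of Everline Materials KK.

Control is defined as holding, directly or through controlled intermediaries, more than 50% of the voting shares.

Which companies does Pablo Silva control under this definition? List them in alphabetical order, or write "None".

Pablo holds 100% of Ironvale, so Pablo controls Ironvale.
Ironvale holds 94% of Rowan, so Pablo controls Rowan.
Ironvale holds 100% of Greywick, so Pablo controls Greywick.
Rowan holds 55% of Auriga, so Pablo controls Auriga.
No other company's threshold is met.

Auriga Pty Ltd, Greywick Properties Pty Ltd, Ironvale Co, Rowan Energy SA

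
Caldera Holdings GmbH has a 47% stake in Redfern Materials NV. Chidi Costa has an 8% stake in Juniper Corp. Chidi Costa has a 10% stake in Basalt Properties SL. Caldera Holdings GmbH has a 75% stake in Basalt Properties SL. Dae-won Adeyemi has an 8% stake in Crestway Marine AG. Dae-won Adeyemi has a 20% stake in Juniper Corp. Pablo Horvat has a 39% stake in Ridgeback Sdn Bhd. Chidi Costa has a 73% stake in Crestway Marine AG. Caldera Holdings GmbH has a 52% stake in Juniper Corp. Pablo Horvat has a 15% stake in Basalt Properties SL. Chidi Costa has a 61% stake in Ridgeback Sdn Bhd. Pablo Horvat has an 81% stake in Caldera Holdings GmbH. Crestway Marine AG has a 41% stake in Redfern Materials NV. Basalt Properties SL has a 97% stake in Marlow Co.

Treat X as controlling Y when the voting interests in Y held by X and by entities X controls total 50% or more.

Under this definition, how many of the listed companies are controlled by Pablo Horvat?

Pablo holds 81% of Caldera, so Pablo controls Caldera.
Caldera and Pablo together hold 75% + 15% = 90% of Basalt, so Pablo controls Basalt.
Caldera holds 52% of Juniper, so Pablo controls Juniper.
Basalt holds 97% of Marlow, so Pablo controls Marlow.
No other company's threshold is met.
Pablo controls 4 companies.

4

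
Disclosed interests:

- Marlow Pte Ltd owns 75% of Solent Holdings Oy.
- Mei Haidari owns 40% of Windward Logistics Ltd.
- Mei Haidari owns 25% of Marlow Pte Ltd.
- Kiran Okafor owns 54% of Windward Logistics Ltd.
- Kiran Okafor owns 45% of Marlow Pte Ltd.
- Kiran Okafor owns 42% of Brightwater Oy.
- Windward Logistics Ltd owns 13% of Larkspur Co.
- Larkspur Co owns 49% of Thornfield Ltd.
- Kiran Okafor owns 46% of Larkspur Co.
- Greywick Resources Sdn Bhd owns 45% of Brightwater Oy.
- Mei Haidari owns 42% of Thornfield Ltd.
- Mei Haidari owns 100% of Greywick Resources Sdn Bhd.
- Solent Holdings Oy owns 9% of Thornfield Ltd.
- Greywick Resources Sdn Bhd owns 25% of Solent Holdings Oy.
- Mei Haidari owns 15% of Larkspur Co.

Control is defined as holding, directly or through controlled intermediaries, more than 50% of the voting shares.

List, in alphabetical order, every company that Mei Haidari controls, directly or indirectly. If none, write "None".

Greywick Resources Sdn Bhd

Mei holds 100% of Greywick, so Mei controls Greywick.
No other company's threshold is met.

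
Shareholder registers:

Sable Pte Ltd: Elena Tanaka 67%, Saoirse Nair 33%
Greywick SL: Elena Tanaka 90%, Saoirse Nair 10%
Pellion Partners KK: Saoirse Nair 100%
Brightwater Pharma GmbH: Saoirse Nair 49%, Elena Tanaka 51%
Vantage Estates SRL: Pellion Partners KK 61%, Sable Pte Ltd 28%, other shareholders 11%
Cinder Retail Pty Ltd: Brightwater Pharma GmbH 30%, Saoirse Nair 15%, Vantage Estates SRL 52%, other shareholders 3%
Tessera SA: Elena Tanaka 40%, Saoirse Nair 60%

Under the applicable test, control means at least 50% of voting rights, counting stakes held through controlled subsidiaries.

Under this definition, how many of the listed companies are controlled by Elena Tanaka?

Elena holds 67% of Sable, so Elena controls Sable.
Elena holds 90% of Greywick, so Elena controls Greywick.
Elena holds 51% of Brightwater, so Elena controls Brightwater.
No other company's threshold is met.
Elena controls 3 companies.

3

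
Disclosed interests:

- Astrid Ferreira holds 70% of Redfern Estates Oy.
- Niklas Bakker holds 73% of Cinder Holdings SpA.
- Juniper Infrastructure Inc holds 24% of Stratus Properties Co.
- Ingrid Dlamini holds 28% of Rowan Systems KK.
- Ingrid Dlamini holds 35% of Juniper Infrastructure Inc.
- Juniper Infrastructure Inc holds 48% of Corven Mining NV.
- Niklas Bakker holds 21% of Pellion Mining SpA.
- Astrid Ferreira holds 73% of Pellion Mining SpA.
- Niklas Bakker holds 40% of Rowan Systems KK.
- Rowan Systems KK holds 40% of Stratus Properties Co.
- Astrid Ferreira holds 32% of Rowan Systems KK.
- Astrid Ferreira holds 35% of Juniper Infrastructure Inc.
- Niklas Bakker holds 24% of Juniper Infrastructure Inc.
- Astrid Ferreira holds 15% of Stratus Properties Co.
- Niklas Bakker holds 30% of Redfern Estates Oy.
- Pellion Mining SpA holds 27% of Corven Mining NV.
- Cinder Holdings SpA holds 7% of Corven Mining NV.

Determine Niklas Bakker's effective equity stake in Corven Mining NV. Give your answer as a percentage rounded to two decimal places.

Niklas reaches Corven along 3 paths.
Via Pellion: 21% × 27% = 5.67%.
Via Cinder: 73% × 7% = 5.11%.
Via Juniper: 24% × 48% = 11.52%.
Total: 5.67% + 5.11% + 11.52% = 22.3%.
Rounded: 22.30%.

22.30%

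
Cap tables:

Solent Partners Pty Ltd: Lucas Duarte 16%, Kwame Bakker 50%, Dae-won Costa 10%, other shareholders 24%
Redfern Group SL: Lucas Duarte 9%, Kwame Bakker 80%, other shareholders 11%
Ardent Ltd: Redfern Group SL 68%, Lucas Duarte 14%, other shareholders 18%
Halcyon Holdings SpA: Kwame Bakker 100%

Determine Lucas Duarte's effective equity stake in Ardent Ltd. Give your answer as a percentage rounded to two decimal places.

Lucas reaches Ardent along 2 paths.
Via Redfern: 9% × 68% = 6.12%.
Direct stake: 14% = 14%.
Total: 6.12% + 14% = 20.12%.

20.12%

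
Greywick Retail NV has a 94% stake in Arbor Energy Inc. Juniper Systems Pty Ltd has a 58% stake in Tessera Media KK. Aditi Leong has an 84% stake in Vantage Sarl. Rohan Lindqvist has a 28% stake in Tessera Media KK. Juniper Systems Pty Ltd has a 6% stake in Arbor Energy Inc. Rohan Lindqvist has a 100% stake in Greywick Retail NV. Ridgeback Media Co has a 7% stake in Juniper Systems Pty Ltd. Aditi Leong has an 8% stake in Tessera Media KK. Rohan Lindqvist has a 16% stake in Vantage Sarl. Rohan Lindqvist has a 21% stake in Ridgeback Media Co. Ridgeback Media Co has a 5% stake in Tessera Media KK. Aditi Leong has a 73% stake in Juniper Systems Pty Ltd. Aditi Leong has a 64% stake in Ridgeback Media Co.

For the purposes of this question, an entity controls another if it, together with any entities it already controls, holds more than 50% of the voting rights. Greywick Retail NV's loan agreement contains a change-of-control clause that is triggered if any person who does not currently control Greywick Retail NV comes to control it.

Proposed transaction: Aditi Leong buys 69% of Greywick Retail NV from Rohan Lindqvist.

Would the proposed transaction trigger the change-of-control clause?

Yes

The purchase adds only to Aditi's holdings (Rohan's stake shrinks), so Aditi is the only person who could newly come to control Greywick.
Aditi holds 84% of Vantage, so Aditi controls Vantage.
Aditi holds 64% of Ridgeback, so Aditi controls Ridgeback.
Ridgeback and Aditi together hold 7% + 73% = 80% of Juniper, so Aditi controls Juniper.
Ridgeback and Juniper and Aditi together hold 5% + 58% + 8% = 71% of Tessera, so Aditi controls Tessera.
Neither Aditi nor any entity Aditi controls holds any voting interest in Greywick.
So before the transaction, Aditi does not control Greywick.
After the purchase, Aditi holds 69% of Greywick directly, and Rohan's stake falls to 31%.
Aditi holds 69% of Greywick, so Aditi controls Greywick.
Aditi did not control Greywick before and does after, so the clause is triggered.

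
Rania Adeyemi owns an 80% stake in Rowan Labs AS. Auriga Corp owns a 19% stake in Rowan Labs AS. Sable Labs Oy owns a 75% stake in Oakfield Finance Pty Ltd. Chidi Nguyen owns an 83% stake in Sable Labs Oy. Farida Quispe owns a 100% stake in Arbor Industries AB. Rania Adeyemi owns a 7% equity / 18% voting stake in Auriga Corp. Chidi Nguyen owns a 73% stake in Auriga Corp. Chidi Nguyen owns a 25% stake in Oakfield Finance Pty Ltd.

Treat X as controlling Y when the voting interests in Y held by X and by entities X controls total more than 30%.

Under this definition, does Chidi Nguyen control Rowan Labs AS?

No

Chidi holds 73% of Auriga, so Chidi controls Auriga.
Chidi holds 83% of Sable, so Chidi controls Sable.
Sable and Chidi together hold 75% + 25% = 100% of Oakfield, so Chidi controls Oakfield.
In Rowan, Chidi's side holds only 19%, not > 30%.
So Chidi does not control Rowan.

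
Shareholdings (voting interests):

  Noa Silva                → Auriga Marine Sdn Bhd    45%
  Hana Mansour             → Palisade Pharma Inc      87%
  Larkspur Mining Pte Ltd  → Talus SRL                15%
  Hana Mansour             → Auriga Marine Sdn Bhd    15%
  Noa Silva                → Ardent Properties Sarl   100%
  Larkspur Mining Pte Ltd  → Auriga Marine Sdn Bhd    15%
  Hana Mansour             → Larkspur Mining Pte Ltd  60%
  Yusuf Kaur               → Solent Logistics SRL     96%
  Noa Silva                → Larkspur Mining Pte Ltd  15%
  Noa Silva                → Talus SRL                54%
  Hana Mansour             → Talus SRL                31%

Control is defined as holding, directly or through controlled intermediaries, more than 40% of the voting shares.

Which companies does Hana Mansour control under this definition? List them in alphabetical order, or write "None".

Larkspur Mining Pte Ltd, Palisade Pharma Inc, Talus SRL

Hana holds 60% of Larkspur, so Hana controls Larkspur.
Larkspur and Hana together hold 15% + 31% = 46% of Talus, so Hana controls Talus.
Hana holds 87% of Palisade, so Hana controls Palisade.
No other company's threshold is met.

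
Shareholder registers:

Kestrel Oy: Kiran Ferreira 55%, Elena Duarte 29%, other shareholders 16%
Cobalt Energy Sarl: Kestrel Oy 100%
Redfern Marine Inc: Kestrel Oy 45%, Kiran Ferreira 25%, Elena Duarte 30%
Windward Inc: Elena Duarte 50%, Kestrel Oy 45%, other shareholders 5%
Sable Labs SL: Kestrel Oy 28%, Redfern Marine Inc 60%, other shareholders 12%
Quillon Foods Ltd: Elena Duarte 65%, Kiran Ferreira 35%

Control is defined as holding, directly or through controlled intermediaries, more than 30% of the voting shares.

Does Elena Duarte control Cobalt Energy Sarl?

No

Elena holds 50% of Windward, so Elena controls Windward.
Elena holds 65% of Quillon, so Elena controls Quillon.
Neither Elena nor any entity Elena controls holds any voting interest in Cobalt.
So Elena does not control Cobalt.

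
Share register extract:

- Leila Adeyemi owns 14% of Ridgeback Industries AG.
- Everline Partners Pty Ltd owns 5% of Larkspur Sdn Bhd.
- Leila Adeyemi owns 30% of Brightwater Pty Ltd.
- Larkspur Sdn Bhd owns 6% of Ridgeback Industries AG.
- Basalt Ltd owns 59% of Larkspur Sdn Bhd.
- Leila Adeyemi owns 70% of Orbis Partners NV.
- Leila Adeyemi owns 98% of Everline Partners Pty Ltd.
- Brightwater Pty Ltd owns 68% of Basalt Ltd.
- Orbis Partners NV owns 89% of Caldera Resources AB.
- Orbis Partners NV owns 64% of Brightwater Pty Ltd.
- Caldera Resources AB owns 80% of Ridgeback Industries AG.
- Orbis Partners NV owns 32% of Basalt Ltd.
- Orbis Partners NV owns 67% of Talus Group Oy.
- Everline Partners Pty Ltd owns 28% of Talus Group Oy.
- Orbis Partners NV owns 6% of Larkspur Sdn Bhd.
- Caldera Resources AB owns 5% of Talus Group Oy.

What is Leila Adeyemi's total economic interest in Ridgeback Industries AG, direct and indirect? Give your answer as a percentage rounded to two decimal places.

66.98%

Leila reaches Ridgeback along 7 paths.
Via Orbis → Caldera: 70% × 89% × 80% = 49.84%.
Direct stake: 14% = 14%.
Via Everline → Larkspur: 98% × 5% × 6% = 0.294%.
Via Orbis → Larkspur: 70% × 6% × 6% = 0.252%.
Via Orbis → Basalt → Larkspur: 70% × 32% × 59% × 6% = 0.79296%.
Via Orbis → Brightwater → Basalt → Larkspur: 70% × 64% × 68% × 59% × 6% = 1.0784256%.
Via Brightwater → Basalt → Larkspur: 30% × 68% × 59% × 6% = 0.72216%.
Total: 49.84% + 14% + 0.294% + 0.252% + 0.79296% + 1.0784256% + 0.72216% = 66.9795456%.
Rounded: 66.98%.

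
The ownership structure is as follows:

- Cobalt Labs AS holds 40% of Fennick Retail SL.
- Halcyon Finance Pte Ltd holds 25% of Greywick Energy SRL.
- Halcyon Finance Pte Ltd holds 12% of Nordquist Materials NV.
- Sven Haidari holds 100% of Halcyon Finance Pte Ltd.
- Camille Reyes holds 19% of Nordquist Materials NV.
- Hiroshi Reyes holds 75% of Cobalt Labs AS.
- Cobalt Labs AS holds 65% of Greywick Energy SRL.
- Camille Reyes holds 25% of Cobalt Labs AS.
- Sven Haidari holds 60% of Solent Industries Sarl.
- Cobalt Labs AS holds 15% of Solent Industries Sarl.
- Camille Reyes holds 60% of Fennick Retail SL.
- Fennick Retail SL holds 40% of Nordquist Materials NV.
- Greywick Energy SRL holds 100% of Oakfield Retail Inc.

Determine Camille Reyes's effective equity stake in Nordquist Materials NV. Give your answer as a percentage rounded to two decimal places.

47.00%

Camille reaches Nordquist along 3 paths.
Via Fennick: 60% × 40% = 24%.
Via Cobalt → Fennick: 25% × 40% × 40% = 4%.
Direct stake: 19% = 19%.
Total: 24% + 4% + 19% = 47%.
Rounded: 47.00%.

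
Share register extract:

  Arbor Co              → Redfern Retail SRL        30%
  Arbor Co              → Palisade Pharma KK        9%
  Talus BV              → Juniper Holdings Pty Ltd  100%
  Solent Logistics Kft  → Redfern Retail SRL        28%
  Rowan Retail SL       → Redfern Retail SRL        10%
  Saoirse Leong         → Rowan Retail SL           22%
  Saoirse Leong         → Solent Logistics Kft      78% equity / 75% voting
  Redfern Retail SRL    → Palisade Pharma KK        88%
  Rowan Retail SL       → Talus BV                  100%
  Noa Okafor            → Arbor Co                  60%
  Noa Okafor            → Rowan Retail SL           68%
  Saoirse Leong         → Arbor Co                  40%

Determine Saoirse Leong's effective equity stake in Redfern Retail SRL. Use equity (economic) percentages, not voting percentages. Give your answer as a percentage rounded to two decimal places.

Saoirse reaches Redfern along 3 paths.
Via Solent: 78% × 28% = 21.84%.
Via Arbor: 40% × 30% = 12%.
Via Rowan: 22% × 10% = 2.2%.
Total: 21.84% + 12% + 2.2% = 36.04%.

36.04%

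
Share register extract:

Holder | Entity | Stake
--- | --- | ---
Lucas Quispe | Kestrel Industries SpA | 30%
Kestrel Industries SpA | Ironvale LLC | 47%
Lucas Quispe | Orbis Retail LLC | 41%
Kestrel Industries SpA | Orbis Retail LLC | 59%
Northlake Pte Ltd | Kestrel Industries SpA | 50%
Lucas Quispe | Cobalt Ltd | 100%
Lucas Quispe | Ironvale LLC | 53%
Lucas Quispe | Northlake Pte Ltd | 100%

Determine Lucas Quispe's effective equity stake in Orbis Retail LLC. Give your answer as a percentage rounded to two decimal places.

Lucas reaches Orbis along 3 paths.
Via Kestrel: 30% × 59% = 17.7%.
Via Northlake → Kestrel: 100% × 50% × 59% = 29.5%.
Direct stake: 41% = 41%.
Total: 17.7% + 29.5% + 41% = 88.2%.
Rounded: 88.20%.

88.20%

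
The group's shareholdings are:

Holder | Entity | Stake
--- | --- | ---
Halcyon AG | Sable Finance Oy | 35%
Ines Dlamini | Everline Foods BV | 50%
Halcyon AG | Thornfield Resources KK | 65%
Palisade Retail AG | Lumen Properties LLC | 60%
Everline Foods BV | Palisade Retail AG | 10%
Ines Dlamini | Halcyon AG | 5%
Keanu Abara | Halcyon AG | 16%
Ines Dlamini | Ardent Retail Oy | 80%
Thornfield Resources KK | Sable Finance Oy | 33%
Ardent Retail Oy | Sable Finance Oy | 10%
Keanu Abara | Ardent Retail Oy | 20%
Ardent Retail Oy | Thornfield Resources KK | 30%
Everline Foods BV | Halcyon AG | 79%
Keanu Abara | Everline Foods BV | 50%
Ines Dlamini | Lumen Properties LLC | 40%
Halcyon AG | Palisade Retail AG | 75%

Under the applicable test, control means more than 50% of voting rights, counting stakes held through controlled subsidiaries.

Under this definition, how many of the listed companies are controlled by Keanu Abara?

Keanu's largest direct stake is 50% in Everline, which does not meet the threshold.
Keanu controls 0 companies.

0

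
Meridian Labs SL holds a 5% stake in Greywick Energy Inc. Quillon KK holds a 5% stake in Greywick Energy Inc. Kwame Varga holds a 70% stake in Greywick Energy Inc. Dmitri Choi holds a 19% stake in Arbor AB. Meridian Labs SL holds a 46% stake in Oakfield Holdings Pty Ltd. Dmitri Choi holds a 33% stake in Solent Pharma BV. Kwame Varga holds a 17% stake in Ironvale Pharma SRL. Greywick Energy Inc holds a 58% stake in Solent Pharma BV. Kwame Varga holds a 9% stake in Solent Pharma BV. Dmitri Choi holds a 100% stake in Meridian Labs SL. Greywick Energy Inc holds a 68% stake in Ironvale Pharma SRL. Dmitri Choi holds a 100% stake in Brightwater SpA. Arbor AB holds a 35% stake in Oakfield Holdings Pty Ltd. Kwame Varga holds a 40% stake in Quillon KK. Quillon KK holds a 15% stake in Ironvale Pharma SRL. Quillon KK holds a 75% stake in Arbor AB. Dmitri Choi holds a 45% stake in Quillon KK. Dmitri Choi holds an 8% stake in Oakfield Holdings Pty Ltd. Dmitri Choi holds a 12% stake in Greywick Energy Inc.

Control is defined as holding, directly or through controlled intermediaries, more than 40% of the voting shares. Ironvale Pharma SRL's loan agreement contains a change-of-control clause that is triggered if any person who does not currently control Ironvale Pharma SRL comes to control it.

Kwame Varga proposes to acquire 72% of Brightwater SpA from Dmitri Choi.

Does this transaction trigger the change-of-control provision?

The purchase adds only to Kwame's holdings (Dmitri's stake shrinks), so Kwame is the only person who could newly come to control Ironvale.
Kwame holds 70% of Greywick, so Kwame controls Greywick.
Greywick and Kwame together hold 68% + 17% = 85% of Ironvale, so Kwame controls Ironvale.
So Kwame already controls Ironvale before the transaction.
After the purchase, Kwame holds 72% of Brightwater directly, and Dmitri's stake falls to 28%.
Kwame controlled Ironvale already, so this is not a new person acquiring control; every other person's position is unchanged or reduced.
No new person acquires control, so the clause is not triggered.

No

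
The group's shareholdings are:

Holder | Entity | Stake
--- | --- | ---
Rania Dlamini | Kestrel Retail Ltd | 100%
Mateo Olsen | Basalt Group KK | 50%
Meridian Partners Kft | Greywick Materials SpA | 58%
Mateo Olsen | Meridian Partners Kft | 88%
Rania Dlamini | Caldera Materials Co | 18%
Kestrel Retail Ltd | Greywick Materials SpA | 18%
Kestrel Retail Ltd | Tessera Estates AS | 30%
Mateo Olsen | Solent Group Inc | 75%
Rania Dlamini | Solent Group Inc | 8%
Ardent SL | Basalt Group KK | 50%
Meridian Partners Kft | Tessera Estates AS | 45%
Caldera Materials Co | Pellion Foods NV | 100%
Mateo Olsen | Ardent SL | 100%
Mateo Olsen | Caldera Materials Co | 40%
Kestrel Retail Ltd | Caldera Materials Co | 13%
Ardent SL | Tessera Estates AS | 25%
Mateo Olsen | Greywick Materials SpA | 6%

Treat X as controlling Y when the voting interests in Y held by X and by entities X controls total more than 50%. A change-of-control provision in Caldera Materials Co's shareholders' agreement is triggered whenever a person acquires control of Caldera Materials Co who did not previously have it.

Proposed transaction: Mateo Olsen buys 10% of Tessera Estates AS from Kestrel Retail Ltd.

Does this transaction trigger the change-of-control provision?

The purchase adds only to Mateo's holdings (Kestrel's stake shrinks), so Mateo is the only person who could newly come to control Caldera.
Mateo holds 100% of Ardent, so Mateo controls Ardent.
Mateo holds 88% of Meridian, so Mateo controls Meridian.
Ardent and Mateo together hold 50% + 50% = 100% of Basalt, so Mateo controls Basalt.
Mateo holds 75% of Solent, so Mateo controls Solent.
Meridian and Mateo together hold 58% + 6% = 64% of Greywick, so Mateo controls Greywick.
Meridian and Ardent together hold 45% + 25% = 70% of Tessera, so Mateo controls Tessera.
In Caldera, Mateo's side holds only 40%, not > 50%.
So before the transaction, Mateo does not control Caldera.
After the purchase, Mateo holds 10% of Tessera directly, and Kestrel's stake falls to 20%.
Meridian and Ardent and Mateo together hold 45% + 25% + 10% = 80% of Tessera, so Mateo controls Tessera.
After the transaction, Mateo's side holds 40% of Caldera, not > 50%, so Mateo still does not control Caldera.
No new person acquires control, so the clause is not triggered.

No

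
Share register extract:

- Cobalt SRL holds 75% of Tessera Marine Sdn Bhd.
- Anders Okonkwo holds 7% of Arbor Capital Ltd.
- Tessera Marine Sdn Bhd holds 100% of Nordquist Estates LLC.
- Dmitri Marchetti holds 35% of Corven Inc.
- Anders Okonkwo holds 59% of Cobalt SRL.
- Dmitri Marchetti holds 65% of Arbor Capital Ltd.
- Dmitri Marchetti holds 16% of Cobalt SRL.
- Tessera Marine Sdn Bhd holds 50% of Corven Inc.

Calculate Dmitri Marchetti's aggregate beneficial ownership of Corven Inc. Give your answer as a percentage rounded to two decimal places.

Dmitri reaches Corven along 2 paths.
Direct stake: 35% = 35%.
Via Cobalt → Tessera: 16% × 75% × 50% = 6%.
Total: 35% + 6% = 41%.
Rounded: 41.00%.

41.00%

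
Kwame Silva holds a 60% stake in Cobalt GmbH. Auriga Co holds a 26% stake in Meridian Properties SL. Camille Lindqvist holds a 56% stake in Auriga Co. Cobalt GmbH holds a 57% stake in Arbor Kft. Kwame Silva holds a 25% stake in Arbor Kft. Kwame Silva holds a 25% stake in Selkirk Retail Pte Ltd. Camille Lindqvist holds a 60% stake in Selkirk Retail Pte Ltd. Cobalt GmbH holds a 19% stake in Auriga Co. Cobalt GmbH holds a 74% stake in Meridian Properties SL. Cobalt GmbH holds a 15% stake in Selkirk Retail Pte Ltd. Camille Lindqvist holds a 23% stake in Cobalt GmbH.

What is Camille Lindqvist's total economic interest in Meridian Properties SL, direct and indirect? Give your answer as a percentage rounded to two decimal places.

32.72%

Camille reaches Meridian along 3 paths.
Via Cobalt: 23% × 74% = 17.02%.
Via Auriga: 56% × 26% = 14.56%.
Via Cobalt → Auriga: 23% × 19% × 26% = 1.1362%.
Total: 17.02% + 14.56% + 1.1362% = 32.7162%.
Rounded: 32.72%.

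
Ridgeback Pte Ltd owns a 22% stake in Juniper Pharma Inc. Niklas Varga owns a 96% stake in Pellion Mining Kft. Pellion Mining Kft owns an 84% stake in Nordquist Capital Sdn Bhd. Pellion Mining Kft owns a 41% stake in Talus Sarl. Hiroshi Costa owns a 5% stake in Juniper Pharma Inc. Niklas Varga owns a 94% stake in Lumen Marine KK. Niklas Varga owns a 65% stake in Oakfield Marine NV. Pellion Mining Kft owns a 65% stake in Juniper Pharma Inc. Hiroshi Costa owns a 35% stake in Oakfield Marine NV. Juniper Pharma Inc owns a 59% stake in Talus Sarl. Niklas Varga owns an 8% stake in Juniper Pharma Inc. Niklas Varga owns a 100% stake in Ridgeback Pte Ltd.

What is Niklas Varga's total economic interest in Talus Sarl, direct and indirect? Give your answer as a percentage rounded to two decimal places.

Niklas reaches Talus along 4 paths.
Via Ridgeback → Juniper: 100% × 22% × 59% = 12.98%.
Via Juniper: 8% × 59% = 4.72%.
Via Pellion → Juniper: 96% × 65% × 59% = 36.816%.
Via Pellion: 96% × 41% = 39.36%.
Total: 12.98% + 4.72% + 36.816% + 39.36% = 93.876%.
Rounded: 93.88%.

93.88%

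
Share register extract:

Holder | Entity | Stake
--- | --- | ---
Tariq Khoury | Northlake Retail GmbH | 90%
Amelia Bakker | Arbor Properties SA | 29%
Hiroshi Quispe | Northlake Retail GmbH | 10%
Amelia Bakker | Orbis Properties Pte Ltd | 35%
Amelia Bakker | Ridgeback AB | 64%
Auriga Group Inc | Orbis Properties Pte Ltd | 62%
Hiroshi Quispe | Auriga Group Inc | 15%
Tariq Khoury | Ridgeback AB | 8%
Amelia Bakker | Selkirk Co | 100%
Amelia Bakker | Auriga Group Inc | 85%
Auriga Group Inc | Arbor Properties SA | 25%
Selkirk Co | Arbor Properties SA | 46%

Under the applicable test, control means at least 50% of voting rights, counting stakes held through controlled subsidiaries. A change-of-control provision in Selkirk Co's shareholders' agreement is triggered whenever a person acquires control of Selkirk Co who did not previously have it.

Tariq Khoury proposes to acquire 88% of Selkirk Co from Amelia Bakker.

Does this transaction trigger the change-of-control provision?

Yes

The purchase adds only to Tariq's holdings (Amelia's stake shrinks), so Tariq is the only person who could newly come to control Selkirk.
Tariq holds 90% of Northlake, so Tariq controls Northlake.
Neither Tariq nor any entity Tariq controls holds any voting interest in Selkirk.
So before the transaction, Tariq does not control Selkirk.
After the purchase, Tariq holds 88% of Selkirk directly, and Amelia's stake falls to 12%.
Tariq holds 88% of Selkirk, so Tariq controls Selkirk.
Tariq did not control Selkirk before and does after, so the clause is triggered.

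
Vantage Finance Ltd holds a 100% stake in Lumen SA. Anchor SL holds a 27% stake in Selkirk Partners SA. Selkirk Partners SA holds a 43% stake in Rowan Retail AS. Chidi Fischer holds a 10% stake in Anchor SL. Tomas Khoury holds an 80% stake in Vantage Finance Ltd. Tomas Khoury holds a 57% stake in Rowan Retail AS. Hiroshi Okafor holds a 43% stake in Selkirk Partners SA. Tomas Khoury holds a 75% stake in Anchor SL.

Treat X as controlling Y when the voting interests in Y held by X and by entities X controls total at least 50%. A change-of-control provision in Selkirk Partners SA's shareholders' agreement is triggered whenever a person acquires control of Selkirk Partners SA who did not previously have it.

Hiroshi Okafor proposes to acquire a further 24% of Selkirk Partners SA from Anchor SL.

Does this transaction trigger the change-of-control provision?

Yes

The purchase adds only to Hiroshi's holdings (Anchor's stake shrinks), so Hiroshi is the only person who could newly come to control Selkirk.
Hiroshi's largest direct stake is 43% in Selkirk, which does not meet the threshold, so Hiroshi controls no company.
In Selkirk, Hiroshi's side holds only 43%, not ≥ 50%.
So before the transaction, Hiroshi does not control Selkirk.
After the purchase, Hiroshi's direct stake in Selkirk rises to 43% + 24% = 67%, and Anchor's stake falls to 3%.
Hiroshi holds 67% of Selkirk, so Hiroshi controls Selkirk.
Hiroshi did not control Selkirk before and does after, so the clause is triggered.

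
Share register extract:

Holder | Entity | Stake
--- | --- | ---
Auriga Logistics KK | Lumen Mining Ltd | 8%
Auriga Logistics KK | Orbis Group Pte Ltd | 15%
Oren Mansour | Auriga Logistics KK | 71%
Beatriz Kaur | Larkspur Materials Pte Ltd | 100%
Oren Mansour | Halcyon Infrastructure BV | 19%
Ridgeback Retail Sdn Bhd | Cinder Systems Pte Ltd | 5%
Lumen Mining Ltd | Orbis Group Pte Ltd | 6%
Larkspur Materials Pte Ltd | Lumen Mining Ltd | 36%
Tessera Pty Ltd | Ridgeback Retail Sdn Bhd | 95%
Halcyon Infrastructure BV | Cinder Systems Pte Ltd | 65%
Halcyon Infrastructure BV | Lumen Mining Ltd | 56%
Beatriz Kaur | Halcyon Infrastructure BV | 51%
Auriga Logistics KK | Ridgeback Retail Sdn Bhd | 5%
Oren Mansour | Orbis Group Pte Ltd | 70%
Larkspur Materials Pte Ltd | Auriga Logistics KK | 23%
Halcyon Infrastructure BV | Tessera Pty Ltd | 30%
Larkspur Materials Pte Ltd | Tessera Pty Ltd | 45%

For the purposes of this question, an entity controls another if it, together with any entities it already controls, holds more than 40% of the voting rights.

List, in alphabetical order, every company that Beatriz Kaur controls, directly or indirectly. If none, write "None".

Beatriz holds 100% of Larkspur, so Beatriz controls Larkspur.
Beatriz holds 51% of Halcyon, so Beatriz controls Halcyon.
Halcyon and Larkspur together hold 30% + 45% = 75% of Tessera, so Beatriz controls Tessera.
Tessera holds 95% of Ridgeback, so Beatriz controls Ridgeback.
Larkspur and Halcyon together hold 36% + 56% = 92% of Lumen, so Beatriz controls Lumen.
Ridgeback and Halcyon together hold 5% + 65% = 70% of Cinder, so Beatriz controls Cinder.
No other company's threshold is met.

Cinder Systems Pte Ltd, Halcyon Infrastructure BV, Larkspur Materials Pte Ltd, Lumen Mining Ltd, Ridgeback Retail Sdn Bhd, Tessera Pty Ltd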